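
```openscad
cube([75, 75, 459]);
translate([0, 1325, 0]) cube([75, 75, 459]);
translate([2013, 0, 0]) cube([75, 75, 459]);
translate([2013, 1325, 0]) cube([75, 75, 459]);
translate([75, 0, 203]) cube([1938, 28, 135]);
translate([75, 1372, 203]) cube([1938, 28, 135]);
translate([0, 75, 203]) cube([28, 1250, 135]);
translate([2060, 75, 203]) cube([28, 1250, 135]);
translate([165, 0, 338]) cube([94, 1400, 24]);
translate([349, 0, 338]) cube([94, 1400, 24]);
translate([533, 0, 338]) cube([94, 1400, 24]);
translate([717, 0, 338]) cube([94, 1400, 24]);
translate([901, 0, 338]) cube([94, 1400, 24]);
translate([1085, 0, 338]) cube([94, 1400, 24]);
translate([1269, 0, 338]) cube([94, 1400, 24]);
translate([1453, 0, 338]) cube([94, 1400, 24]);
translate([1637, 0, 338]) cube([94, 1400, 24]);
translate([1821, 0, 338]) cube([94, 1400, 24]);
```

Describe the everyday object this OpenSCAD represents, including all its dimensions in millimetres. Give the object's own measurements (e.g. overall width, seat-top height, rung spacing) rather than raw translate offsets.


A bed frame 2088 mm long (x) by 1400 mm wide (y). Four 75×75 mm corner posts, 459 mm tall, at the corners of the footprint. Four rails of 28 mm thickness and 135 mm height run between adjacent posts with their undersides at z = 203 mm, their outer faces flush with the outside of the frame (the two x-running rails run between the posts' inner faces; the two y-running rails run between the posts' inner faces). 10 slats, each 94 mm wide (x) and 24 mm thick, lie across the top of the two x-running rails, running the full 1400 mm width of the frame in y; along x they sit between the end posts with a 90 mm gap after the −x posts and between neighbouring slats, leaving 98 mm before the +x posts.


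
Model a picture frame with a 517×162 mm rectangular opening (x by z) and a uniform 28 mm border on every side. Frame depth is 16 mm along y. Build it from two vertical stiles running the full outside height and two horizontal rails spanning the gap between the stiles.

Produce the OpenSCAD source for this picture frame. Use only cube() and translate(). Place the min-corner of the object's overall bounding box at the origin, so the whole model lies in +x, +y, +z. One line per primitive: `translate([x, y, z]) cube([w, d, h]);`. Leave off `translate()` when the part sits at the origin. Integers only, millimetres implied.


cube([28, 16, 218]);
translate([545, 0, 0]) cube([28, 16, 218]);
translate([28, 0, 0]) cube([517, 16, 28]);
translate([28, 0, 190]) cube([517, 16, 28]);


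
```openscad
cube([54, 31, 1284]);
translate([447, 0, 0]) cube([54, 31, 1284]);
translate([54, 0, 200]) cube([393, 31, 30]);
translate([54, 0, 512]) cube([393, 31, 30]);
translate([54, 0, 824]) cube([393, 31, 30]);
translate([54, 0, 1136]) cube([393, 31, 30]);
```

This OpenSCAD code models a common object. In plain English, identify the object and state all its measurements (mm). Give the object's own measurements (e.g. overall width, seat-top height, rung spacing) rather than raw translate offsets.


A straight ladder. Two 54×31 mm vertical rails, 1284 mm tall, stand 501 mm apart (outside-to-outside) with their front faces coplanar on the −y side. 4 rungs, each 31 mm deep and 30 mm tall, span between the inner faces of the rails, front faces flush with the rails. The lowest rung's underside is at z = 200 mm and rungs are spaced 312 mm apart (underside to underside).


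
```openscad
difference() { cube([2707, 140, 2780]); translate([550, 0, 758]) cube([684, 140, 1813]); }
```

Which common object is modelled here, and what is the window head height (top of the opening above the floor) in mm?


A wall with a window opening. The window head height is 2571 mm.

A wall with a rectangular opening subtracted — a window. Sill at z = 758, opening 1813 mm tall, so the head is at 758 + 1813 = 2571 mm.


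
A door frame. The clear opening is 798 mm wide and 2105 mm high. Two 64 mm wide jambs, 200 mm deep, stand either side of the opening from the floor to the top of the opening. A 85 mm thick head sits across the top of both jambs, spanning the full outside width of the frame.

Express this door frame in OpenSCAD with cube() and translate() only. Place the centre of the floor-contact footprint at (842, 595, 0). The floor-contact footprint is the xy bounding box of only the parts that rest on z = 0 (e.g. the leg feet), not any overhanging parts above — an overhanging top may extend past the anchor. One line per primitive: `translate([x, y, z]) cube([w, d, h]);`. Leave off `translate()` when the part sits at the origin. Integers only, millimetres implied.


translate([379, 495, 0]) cube([64, 200, 2105]);
translate([1241, 495, 0]) cube([64, 200, 2105]);
translate([379, 495, 2105]) cube([926, 200, 85]);


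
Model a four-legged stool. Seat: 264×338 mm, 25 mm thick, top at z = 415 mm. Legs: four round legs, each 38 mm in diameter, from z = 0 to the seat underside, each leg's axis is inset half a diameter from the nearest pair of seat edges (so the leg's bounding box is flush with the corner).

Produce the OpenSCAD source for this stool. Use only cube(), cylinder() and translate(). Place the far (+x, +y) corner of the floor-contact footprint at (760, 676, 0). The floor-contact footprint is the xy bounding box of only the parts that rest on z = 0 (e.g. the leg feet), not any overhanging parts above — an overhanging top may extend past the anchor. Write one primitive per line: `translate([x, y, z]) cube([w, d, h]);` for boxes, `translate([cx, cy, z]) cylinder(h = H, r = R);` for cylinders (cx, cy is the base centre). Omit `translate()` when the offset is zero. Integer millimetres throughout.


translate([496, 338, 390]) cube([264, 338, 25]);
translate([515, 357, 0]) cylinder(h = 390, r = 19);
translate([741, 357, 0]) cylinder(h = 390, r = 19);
translate([515, 657, 0]) cylinder(h = 390, r = 19);
translate([741, 657, 0]) cylinder(h = 390, r = 19);


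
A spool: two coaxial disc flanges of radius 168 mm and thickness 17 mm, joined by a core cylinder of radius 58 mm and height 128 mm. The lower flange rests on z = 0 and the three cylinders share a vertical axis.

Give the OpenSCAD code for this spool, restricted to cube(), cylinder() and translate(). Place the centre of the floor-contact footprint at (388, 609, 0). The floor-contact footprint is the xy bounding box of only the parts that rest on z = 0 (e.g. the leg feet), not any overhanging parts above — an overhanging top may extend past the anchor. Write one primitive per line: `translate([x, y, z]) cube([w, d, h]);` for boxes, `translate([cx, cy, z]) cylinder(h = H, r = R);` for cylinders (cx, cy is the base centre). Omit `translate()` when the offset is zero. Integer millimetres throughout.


translate([388, 609, 0]) cylinder(h = 17, r = 168);
translate([388, 609, 17]) cylinder(h = 128, r = 58);
translate([388, 609, 145]) cylinder(h = 17, r = 168);


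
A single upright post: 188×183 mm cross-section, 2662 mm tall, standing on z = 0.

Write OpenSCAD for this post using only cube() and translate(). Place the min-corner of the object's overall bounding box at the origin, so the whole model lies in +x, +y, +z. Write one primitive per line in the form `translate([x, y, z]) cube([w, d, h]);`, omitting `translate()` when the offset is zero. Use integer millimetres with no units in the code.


cube([188, 183, 2662]);


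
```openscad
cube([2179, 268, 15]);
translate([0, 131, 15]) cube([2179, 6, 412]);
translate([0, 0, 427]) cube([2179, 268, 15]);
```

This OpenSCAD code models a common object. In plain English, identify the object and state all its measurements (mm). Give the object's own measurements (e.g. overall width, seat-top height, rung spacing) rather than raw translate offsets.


An I-beam lying along x, 2179 mm long. Overall section height 442 mm. Two flanges 268 mm wide (y) and 15 mm thick, one on the floor and one at the top; a web 6 mm thick runs between them, centred on the flange width.


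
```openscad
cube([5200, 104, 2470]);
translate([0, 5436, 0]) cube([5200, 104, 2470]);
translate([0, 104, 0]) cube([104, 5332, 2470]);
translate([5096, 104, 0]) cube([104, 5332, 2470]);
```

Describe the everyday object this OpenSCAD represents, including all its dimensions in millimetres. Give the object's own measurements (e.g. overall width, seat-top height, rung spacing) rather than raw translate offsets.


The wall frame of a small rectangular building: four walls, each 2470 mm tall and 104 mm thick, enclosing a footprint 5200 mm (x) by 5540 mm (y) outside-to-outside, with no floor or roof. The front and back walls (the −y and +y sides) span the full width; the two side walls fit between them.


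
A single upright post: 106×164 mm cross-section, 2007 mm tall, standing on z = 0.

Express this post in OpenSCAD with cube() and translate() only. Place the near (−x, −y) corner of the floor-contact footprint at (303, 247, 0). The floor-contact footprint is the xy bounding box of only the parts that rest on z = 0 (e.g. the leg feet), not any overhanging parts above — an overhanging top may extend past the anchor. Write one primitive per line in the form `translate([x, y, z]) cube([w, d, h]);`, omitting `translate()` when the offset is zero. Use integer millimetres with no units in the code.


translate([303, 247, 0]) cube([106, 164, 2007]);


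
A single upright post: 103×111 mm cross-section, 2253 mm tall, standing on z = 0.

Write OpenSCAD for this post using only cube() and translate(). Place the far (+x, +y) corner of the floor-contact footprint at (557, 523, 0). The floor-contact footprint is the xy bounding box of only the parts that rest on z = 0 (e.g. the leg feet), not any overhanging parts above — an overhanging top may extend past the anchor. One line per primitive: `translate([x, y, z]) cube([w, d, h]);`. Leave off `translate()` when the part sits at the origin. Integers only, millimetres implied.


translate([454, 412, 0]) cube([103, 111, 2253]);


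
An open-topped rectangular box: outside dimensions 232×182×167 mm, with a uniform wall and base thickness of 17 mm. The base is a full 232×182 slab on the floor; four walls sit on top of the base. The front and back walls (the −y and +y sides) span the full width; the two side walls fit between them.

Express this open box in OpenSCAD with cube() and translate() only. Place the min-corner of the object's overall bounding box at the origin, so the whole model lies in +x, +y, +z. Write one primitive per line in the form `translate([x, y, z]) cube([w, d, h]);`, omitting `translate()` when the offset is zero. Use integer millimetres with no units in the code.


cube([232, 182, 17]);
translate([0, 0, 17]) cube([232, 17, 150]);
translate([0, 165, 17]) cube([232, 17, 150]);
translate([0, 17, 17]) cube([17, 148, 150]);
translate([215, 17, 17]) cube([17, 148, 150]);


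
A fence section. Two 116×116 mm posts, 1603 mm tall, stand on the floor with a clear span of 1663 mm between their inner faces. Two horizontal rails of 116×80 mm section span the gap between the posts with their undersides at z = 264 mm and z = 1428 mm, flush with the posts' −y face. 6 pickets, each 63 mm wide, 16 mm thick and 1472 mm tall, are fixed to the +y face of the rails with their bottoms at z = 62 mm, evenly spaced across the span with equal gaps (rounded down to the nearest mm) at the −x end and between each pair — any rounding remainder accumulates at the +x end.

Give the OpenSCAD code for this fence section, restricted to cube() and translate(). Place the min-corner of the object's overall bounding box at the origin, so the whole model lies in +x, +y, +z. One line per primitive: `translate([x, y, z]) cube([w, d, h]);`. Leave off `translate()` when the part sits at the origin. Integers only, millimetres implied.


cube([116, 116, 1603]);
translate([1779, 0, 0]) cube([116, 116, 1603]);
translate([116, 0, 264]) cube([1663, 116, 80]);
translate([116, 0, 1428]) cube([1663, 116, 80]);
translate([299, 116, 62]) cube([63, 16, 1472]);
translate([545, 116, 62]) cube([63, 16, 1472]);
translate([791, 116, 62]) cube([63, 16, 1472]);
translate([1037, 116, 62]) cube([63, 16, 1472]);
translate([1283, 116, 62]) cube([63, 16, 1472]);
translate([1529, 116, 62]) cube([63, 16, 1472]);


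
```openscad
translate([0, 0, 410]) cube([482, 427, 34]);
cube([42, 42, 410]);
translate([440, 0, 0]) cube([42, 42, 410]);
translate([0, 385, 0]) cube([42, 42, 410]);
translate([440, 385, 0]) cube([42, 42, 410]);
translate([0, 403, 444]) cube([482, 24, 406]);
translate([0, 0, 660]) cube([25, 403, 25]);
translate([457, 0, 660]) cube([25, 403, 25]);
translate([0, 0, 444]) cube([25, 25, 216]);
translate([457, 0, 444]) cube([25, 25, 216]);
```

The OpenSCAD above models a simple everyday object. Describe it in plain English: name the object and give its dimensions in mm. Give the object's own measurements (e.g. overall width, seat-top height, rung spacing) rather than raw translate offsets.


A chair. The seat is a 482×427×34 mm slab with its top at z = 444 mm, on four 42×42 mm corner legs (flush with the seat edges, standing on z = 0). A flat backrest 24 mm thick, 406 mm tall, spans the full seat width and rises from the seat top along its +y edge, rear face flush with the rear of the seat. Two armrests of 25×25 mm section run along each side from the seat's front edge to the front of the backrest, top faces 241 mm above the seat top and outer faces flush with the seat's x-edges; a 25×25 mm post under the front of each armrest stands on the seat at the front corner.


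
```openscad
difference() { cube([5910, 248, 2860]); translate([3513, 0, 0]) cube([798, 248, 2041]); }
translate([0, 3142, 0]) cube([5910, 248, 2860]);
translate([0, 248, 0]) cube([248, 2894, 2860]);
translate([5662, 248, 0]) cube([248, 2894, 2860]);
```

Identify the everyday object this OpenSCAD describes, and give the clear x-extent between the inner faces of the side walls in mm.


A single room. The interior width is 5414 mm.

Four walls enclosing a rectangle with a door in the front wall — a room. Outside width 5910 minus two 248 mm walls gives 5414 mm.


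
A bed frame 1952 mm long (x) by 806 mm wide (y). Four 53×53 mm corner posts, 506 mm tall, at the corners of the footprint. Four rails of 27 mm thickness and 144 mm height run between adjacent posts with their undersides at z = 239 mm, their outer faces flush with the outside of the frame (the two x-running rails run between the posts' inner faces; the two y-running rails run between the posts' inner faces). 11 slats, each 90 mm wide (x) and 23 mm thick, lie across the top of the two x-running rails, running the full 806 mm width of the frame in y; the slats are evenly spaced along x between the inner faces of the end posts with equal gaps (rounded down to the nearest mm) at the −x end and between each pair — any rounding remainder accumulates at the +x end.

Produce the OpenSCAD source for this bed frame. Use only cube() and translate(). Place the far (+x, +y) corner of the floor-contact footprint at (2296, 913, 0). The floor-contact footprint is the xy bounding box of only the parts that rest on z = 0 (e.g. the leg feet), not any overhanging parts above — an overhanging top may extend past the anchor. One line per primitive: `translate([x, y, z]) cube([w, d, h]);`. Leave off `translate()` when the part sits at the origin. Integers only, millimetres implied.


translate([344, 107, 0]) cube([53, 53, 506]);
translate([344, 860, 0]) cube([53, 53, 506]);
translate([2243, 107, 0]) cube([53, 53, 506]);
translate([2243, 860, 0]) cube([53, 53, 506]);
translate([397, 107, 239]) cube([1846, 27, 144]);
translate([397, 886, 239]) cube([1846, 27, 144]);
translate([344, 160, 239]) cube([27, 700, 144]);
translate([2269, 160, 239]) cube([27, 700, 144]);
translate([468, 107, 383]) cube([90, 806, 23]);
translate([629, 107, 383]) cube([90, 806, 23]);
translate([790, 107, 383]) cube([90, 806, 23]);
translate([951, 107, 383]) cube([90, 806, 23]);
translate([1112, 107, 383]) cube([90, 806, 23]);
translate([1273, 107, 383]) cube([90, 806, 23]);
translate([1434, 107, 383]) cube([90, 806, 23]);
translate([1595, 107, 383]) cube([90, 806, 23]);
translate([1756, 107, 383]) cube([90, 806, 23]);
translate([1917, 107, 383]) cube([90, 806, 23]);
translate([2078, 107, 383]) cube([90, 806, 23]);


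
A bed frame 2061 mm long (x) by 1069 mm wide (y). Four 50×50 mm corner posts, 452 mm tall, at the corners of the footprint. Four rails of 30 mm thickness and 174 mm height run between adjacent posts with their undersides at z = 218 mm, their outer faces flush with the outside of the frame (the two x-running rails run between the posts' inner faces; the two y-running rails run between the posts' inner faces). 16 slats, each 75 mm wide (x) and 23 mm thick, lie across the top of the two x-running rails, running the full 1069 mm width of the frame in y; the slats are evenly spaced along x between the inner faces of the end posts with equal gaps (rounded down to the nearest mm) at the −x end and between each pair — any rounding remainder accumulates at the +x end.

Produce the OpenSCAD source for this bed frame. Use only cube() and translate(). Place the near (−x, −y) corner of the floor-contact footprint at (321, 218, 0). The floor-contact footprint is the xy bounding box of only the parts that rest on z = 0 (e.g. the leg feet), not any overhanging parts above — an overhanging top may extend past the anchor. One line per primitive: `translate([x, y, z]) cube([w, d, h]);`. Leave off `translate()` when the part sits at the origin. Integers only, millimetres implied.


translate([321, 218, 0]) cube([50, 50, 452]);
translate([321, 1237, 0]) cube([50, 50, 452]);
translate([2332, 218, 0]) cube([50, 50, 452]);
translate([2332, 1237, 0]) cube([50, 50, 452]);
translate([371, 218, 218]) cube([1961, 30, 174]);
translate([371, 1257, 218]) cube([1961, 30, 174]);
translate([321, 268, 218]) cube([30, 969, 174]);
translate([2352, 268, 218]) cube([30, 969, 174]);
translate([415, 218, 392]) cube([75, 1069, 23]);
translate([534, 218, 392]) cube([75, 1069, 23]);
translate([653, 218, 392]) cube([75, 1069, 23]);
translate([772, 218, 392]) cube([75, 1069, 23]);
translate([891, 218, 392]) cube([75, 1069, 23]);
translate([1010, 218, 392]) cube([75, 1069, 23]);
translate([1129, 218, 392]) cube([75, 1069, 23]);
translate([1248, 218, 392]) cube([75, 1069, 23]);
translate([1367, 218, 392]) cube([75, 1069, 23]);
translate([1486, 218, 392]) cube([75, 1069, 23]);
translate([1605, 218, 392]) cube([75, 1069, 23]);
translate([1724, 218, 392]) cube([75, 1069, 23]);
translate([1843, 218, 392]) cube([75, 1069, 23]);
translate([1962, 218, 392]) cube([75, 1069, 23]);
translate([2081, 218, 392]) cube([75, 1069, 23]);
translate([2200, 218, 392]) cube([75, 1069, 23]);


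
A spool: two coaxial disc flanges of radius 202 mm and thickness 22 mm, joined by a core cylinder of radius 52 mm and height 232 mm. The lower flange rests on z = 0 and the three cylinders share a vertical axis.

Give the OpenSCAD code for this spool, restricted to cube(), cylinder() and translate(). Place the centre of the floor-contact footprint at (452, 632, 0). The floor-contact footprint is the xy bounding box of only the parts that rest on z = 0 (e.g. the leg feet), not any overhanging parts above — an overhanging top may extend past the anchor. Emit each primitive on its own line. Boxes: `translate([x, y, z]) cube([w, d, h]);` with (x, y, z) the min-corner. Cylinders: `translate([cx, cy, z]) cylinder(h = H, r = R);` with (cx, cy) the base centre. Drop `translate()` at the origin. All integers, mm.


translate([452, 632, 0]) cylinder(h = 22, r = 202);
translate([452, 632, 22]) cylinder(h = 232, r = 52);
translate([452, 632, 254]) cylinder(h = 22, r = 202);


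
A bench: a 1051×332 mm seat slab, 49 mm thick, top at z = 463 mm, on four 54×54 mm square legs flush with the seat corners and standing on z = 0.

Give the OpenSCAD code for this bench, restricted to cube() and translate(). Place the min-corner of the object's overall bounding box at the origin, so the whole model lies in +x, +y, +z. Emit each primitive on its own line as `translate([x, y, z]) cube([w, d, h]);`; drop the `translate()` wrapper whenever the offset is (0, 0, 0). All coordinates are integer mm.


// leg_h = 463 − 49 = 414
translate([0, 0, 414]) cube([1051, 332, 49]);
cube([54, 54, 414]);
translate([0, 278, 0]) cube([54, 54, 414]);
translate([997, 0, 0]) cube([54, 54, 414]);
translate([997, 278, 0]) cube([54, 54, 414]);


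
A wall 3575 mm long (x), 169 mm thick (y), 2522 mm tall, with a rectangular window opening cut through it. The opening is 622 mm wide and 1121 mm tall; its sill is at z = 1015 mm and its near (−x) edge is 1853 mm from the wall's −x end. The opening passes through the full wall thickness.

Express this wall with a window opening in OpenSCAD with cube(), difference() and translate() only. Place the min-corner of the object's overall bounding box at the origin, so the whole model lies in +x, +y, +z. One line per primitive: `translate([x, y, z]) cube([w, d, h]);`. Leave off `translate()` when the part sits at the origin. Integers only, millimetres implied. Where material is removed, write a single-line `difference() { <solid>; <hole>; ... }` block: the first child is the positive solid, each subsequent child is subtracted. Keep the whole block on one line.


difference() { cube([3575, 169, 2522]); translate([1853, 0, 1015]) cube([622, 169, 1121]); }


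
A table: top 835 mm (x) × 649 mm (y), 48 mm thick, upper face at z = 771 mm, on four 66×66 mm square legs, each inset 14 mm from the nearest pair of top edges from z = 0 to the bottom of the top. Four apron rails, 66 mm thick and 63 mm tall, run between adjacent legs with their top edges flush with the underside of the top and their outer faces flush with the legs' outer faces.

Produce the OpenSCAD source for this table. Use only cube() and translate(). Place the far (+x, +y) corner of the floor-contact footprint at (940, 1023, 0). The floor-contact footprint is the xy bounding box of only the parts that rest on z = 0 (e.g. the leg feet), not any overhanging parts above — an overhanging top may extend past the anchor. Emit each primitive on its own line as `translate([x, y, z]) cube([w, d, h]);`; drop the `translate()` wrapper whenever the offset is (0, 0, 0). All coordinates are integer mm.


translate([119, 388, 723]) cube([835, 649, 48]);
translate([133, 402, 0]) cube([66, 66, 723]);
translate([874, 402, 0]) cube([66, 66, 723]);
translate([133, 957, 0]) cube([66, 66, 723]);
translate([874, 957, 0]) cube([66, 66, 723]);
translate([199, 402, 660]) cube([675, 66, 63]);
translate([199, 957, 660]) cube([675, 66, 63]);
translate([133, 468, 660]) cube([66, 489, 63]);
translate([874, 468, 660]) cube([66, 489, 63]);


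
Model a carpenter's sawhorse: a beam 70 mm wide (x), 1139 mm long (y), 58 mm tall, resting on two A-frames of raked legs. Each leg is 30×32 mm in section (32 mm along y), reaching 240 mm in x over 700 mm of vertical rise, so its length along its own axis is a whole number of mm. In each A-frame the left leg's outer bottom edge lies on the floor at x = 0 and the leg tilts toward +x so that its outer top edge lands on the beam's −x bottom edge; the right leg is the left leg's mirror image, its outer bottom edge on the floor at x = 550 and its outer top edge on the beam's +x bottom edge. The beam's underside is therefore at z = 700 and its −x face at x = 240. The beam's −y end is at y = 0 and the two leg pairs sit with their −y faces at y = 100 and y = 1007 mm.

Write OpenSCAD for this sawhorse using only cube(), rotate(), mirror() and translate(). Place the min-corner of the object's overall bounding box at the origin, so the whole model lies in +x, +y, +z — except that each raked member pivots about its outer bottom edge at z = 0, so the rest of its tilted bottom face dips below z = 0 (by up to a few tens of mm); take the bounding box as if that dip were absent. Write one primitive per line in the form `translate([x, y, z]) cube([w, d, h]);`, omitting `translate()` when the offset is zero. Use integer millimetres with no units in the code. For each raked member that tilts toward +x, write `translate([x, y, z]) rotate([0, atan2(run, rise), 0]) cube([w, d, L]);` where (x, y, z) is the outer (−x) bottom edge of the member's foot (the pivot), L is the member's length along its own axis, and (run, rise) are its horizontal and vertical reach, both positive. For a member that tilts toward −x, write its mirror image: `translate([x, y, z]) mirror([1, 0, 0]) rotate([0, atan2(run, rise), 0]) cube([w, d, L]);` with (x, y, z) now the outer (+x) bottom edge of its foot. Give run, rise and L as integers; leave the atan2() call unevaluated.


translate([240, 0, 700]) cube([70, 1139, 58]);
translate([0, 100, 0]) rotate([0, atan2(240, 700), 0]) cube([30, 32, 740]);
translate([550, 100, 0]) mirror([1, 0, 0]) rotate([0, atan2(240, 700), 0]) cube([30, 32, 740]);
translate([0, 1007, 0]) rotate([0, atan2(240, 700), 0]) cube([30, 32, 740]);
translate([550, 1007, 0]) mirror([1, 0, 0]) rotate([0, atan2(240, 700), 0]) cube([30, 32, 740]);


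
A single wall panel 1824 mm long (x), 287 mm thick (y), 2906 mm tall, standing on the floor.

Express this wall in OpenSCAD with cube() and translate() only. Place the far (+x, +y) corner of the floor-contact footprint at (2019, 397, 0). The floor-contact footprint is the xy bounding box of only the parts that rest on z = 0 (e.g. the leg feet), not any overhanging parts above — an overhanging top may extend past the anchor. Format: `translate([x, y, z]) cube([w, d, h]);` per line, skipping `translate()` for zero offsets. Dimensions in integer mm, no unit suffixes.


translate([195, 110, 0]) cube([1824, 287, 2906]);


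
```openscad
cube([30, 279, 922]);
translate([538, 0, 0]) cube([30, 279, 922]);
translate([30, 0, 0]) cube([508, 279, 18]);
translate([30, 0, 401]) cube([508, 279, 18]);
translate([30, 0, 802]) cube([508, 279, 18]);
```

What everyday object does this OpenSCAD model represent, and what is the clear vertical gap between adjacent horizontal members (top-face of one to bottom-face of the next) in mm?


A bookshelf. The clear shelf gap is 383 mm.

Two tall side panels with 3 horizontal boards between them — a bookshelf. The first two shelf undersides are at z = 0 and z = 401; with shelf thickness 18, the clear gap is 401 − 0 − 18 = 383 mm.


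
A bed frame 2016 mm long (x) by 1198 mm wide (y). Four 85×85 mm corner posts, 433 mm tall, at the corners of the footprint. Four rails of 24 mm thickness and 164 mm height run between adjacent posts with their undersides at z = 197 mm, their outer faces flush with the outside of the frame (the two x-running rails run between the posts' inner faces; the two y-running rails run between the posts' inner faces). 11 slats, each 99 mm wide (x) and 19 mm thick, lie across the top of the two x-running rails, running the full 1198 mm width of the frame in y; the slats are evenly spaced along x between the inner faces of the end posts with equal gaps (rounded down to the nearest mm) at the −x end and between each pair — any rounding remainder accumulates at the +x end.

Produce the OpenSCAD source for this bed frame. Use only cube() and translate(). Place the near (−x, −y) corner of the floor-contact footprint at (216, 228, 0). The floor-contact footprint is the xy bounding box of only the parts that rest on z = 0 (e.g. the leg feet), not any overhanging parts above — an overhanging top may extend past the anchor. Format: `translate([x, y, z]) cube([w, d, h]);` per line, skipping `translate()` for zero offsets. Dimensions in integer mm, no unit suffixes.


translate([216, 228, 0]) cube([85, 85, 433]);
translate([216, 1341, 0]) cube([85, 85, 433]);
translate([2147, 228, 0]) cube([85, 85, 433]);
translate([2147, 1341, 0]) cube([85, 85, 433]);
translate([301, 228, 197]) cube([1846, 24, 164]);
translate([301, 1402, 197]) cube([1846, 24, 164]);
translate([216, 313, 197]) cube([24, 1028, 164]);
translate([2208, 313, 197]) cube([24, 1028, 164]);
translate([364, 228, 361]) cube([99, 1198, 19]);
translate([526, 228, 361]) cube([99, 1198, 19]);
translate([688, 228, 361]) cube([99, 1198, 19]);
translate([850, 228, 361]) cube([99, 1198, 19]);
translate([1012, 228, 361]) cube([99, 1198, 19]);
translate([1174, 228, 361]) cube([99, 1198, 19]);
translate([1336, 228, 361]) cube([99, 1198, 19]);
translate([1498, 228, 361]) cube([99, 1198, 19]);
translate([1660, 228, 361]) cube([99, 1198, 19]);
translate([1822, 228, 361]) cube([99, 1198, 19]);
translate([1984, 228, 361]) cube([99, 1198, 19]);


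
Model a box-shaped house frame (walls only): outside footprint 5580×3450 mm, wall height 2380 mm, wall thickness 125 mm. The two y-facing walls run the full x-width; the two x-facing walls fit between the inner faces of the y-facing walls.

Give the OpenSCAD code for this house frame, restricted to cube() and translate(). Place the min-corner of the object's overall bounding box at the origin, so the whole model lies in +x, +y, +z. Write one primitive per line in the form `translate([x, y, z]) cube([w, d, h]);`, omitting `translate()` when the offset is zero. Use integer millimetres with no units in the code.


cube([5580, 125, 2380]);
translate([0, 3325, 0]) cube([5580, 125, 2380]);
translate([0, 125, 0]) cube([125, 3200, 2380]);
translate([5455, 125, 0]) cube([125, 3200, 2380]);


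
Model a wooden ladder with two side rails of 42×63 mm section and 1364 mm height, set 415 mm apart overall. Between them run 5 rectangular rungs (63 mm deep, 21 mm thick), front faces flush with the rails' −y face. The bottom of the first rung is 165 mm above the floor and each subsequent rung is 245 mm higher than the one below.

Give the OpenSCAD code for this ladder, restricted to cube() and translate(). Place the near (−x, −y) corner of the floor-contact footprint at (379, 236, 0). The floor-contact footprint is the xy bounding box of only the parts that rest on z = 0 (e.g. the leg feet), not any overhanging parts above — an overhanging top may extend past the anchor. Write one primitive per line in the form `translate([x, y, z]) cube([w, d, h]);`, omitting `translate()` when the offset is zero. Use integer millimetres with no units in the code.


translate([379, 236, 0]) cube([42, 63, 1364]);
translate([752, 236, 0]) cube([42, 63, 1364]);
translate([421, 236, 165]) cube([331, 63, 21]);
translate([421, 236, 410]) cube([331, 63, 21]);
translate([421, 236, 655]) cube([331, 63, 21]);
translate([421, 236, 900]) cube([331, 63, 21]);
translate([421, 236, 1145]) cube([331, 63, 21]);


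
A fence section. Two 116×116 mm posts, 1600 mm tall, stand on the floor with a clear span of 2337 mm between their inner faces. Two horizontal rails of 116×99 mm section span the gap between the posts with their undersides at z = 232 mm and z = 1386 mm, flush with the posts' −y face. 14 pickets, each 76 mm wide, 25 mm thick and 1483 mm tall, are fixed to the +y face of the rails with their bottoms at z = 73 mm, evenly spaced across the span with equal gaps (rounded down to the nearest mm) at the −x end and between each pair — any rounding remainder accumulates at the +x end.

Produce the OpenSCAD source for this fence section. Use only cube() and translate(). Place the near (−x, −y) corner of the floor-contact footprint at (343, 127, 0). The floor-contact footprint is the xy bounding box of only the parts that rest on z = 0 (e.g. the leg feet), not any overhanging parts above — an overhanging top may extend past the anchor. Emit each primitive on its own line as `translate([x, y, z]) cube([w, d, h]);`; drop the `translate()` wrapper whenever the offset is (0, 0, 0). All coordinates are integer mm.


translate([343, 127, 0]) cube([116, 116, 1600]);
translate([2796, 127, 0]) cube([116, 116, 1600]);
translate([459, 127, 232]) cube([2337, 116, 99]);
translate([459, 127, 1386]) cube([2337, 116, 99]);
translate([543, 243, 73]) cube([76, 25, 1483]);
translate([703, 243, 73]) cube([76, 25, 1483]);
translate([863, 243, 73]) cube([76, 25, 1483]);
translate([1023, 243, 73]) cube([76, 25, 1483]);
translate([1183, 243, 73]) cube([76, 25, 1483]);
translate([1343, 243, 73]) cube([76, 25, 1483]);
translate([1503, 243, 73]) cube([76, 25, 1483]);
translate([1663, 243, 73]) cube([76, 25, 1483]);
translate([1823, 243, 73]) cube([76, 25, 1483]);
translate([1983, 243, 73]) cube([76, 25, 1483]);
translate([2143, 243, 73]) cube([76, 25, 1483]);
translate([2303, 243, 73]) cube([76, 25, 1483]);
translate([2463, 243, 73]) cube([76, 25, 1483]);
translate([2623, 243, 73]) cube([76, 25, 1483]);


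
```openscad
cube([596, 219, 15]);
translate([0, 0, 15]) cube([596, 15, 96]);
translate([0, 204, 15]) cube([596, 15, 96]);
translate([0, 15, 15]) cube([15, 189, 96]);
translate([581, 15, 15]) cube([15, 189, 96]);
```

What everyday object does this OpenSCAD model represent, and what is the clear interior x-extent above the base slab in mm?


An open box. The internal width is 566 mm.

A 596×219 base slab with four walls standing on it — an open box. The base is 596 mm wide and the walls are 15 mm thick, so the internal width is 596 − 2 × 15 = 566 mm.


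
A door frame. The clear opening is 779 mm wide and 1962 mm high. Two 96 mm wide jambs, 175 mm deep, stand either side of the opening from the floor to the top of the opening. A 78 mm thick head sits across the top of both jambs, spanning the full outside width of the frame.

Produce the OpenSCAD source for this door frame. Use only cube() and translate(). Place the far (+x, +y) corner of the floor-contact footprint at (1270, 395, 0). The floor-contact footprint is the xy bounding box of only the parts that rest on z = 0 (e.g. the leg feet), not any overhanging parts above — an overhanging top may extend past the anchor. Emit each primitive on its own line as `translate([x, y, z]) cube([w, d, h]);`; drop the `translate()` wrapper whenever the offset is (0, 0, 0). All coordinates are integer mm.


translate([299, 220, 0]) cube([96, 175, 1962]);
translate([1174, 220, 0]) cube([96, 175, 1962]);
translate([299, 220, 1962]) cube([971, 175, 78]);


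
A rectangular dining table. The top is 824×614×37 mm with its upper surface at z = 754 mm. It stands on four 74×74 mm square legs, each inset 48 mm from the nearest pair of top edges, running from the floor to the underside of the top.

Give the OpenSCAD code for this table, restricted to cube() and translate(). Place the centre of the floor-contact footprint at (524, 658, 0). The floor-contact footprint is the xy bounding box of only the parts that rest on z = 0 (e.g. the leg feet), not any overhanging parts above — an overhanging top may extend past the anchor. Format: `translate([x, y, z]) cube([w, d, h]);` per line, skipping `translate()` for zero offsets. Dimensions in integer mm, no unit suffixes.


// leg_h = 754 - 37 = 717
translate([112, 351, 717]) cube([824, 614, 37]);
translate([160, 399, 0]) cube([74, 74, 717]);
translate([814, 399, 0]) cube([74, 74, 717]);
translate([160, 843, 0]) cube([74, 74, 717]);
translate([814, 843, 0]) cube([74, 74, 717]);


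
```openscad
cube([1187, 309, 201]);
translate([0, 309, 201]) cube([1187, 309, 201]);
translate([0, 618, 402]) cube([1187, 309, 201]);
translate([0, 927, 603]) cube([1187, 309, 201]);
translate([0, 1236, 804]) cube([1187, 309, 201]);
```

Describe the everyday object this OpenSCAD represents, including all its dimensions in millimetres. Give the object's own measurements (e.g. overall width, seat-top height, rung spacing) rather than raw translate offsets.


A straight staircase of 5 solid steps. Each step is 1187 mm wide (x), 309 mm deep (y, the going) and 201 mm tall (the rise). The first step rests on the floor; each subsequent step sits one going further in +y and one rise higher in +z, directly behind and above the previous step with no overlap.


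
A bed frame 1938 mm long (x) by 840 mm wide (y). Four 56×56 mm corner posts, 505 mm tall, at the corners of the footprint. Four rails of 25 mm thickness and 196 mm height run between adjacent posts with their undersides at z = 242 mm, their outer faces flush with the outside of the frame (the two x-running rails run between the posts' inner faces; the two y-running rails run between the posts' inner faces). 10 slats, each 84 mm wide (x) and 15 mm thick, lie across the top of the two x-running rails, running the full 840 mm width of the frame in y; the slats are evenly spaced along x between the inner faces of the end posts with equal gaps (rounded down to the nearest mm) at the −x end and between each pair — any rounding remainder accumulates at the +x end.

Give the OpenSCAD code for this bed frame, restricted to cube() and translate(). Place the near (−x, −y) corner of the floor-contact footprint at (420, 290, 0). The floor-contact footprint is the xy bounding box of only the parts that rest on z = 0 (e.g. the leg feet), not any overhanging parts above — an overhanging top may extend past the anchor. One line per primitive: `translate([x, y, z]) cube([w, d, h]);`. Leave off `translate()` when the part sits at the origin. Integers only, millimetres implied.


translate([420, 290, 0]) cube([56, 56, 505]);
translate([420, 1074, 0]) cube([56, 56, 505]);
translate([2302, 290, 0]) cube([56, 56, 505]);
translate([2302, 1074, 0]) cube([56, 56, 505]);
translate([476, 290, 242]) cube([1826, 25, 196]);
translate([476, 1105, 242]) cube([1826, 25, 196]);
translate([420, 346, 242]) cube([25, 728, 196]);
translate([2333, 346, 242]) cube([25, 728, 196]);
translate([565, 290, 438]) cube([84, 840, 15]);
translate([738, 290, 438]) cube([84, 840, 15]);
translate([911, 290, 438]) cube([84, 840, 15]);
translate([1084, 290, 438]) cube([84, 840, 15]);
translate([1257, 290, 438]) cube([84, 840, 15]);
translate([1430, 290, 438]) cube([84, 840, 15]);
translate([1603, 290, 438]) cube([84, 840, 15]);
translate([1776, 290, 438]) cube([84, 840, 15]);
translate([1949, 290, 438]) cube([84, 840, 15]);
translate([2122, 290, 438]) cube([84, 840, 15]);


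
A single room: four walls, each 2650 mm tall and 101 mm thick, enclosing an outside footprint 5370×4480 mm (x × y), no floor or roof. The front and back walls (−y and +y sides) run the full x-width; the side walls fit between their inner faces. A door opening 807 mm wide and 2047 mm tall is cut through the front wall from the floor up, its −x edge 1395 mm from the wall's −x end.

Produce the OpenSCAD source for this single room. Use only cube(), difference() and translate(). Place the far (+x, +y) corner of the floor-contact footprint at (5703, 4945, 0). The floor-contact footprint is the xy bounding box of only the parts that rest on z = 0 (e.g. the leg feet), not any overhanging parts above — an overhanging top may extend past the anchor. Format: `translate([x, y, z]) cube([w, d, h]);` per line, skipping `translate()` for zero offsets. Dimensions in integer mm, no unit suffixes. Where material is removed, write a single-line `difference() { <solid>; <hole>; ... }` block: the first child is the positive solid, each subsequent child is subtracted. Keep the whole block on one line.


difference() { translate([333, 465, 0]) cube([5370, 101, 2650]); translate([1728, 465, 0]) cube([807, 101, 2047]); }
translate([333, 4844, 0]) cube([5370, 101, 2650]);
translate([333, 566, 0]) cube([101, 4278, 2650]);
translate([5602, 566, 0]) cube([101, 4278, 2650]);


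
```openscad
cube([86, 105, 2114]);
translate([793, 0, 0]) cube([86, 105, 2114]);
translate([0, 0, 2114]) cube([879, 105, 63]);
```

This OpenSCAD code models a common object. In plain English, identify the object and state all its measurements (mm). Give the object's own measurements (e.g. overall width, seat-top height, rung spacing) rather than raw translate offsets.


A door frame. The clear opening is 707 mm wide and 2114 mm high. Two 86 mm wide jambs, 105 mm deep, stand either side of the opening from the floor to the top of the opening. A 63 mm thick head sits across the top of both jambs, spanning the full outside width of the frame.


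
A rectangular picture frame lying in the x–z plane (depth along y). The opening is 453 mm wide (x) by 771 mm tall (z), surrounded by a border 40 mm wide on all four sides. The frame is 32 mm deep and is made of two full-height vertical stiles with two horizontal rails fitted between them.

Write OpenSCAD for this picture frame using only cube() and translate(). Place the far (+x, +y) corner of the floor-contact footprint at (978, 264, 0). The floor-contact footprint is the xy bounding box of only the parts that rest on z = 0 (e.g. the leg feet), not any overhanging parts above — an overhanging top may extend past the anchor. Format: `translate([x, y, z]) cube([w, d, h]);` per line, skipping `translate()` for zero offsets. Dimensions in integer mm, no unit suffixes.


translate([445, 232, 0]) cube([40, 32, 851]);
translate([938, 232, 0]) cube([40, 32, 851]);
translate([485, 232, 0]) cube([453, 32, 40]);
translate([485, 232, 811]) cube([453, 32, 40]);
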